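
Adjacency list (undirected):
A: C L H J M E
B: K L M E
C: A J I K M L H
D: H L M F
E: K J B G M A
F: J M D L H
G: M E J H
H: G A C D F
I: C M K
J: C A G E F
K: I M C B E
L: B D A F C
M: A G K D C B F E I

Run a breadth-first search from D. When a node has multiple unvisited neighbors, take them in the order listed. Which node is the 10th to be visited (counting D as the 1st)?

Visit D; enqueue H, L, M, F → queue [H, L, M, F]
Visit H; enqueue G, A, C → queue [L, M, F, G, A, C]
Visit L; enqueue B → queue [M, F, G, A, C, B]
Visit M; enqueue K, E, I → queue [F, G, A, C, B, K, E, I]
Visit F; enqueue J → queue [G, A, C, B, K, E, I, J]
Visit G → queue [A, C, B, K, E, I, J]
Visit A → queue [C, B, K, E, I, J]
Visit C → queue [B, K, E, I, J]
Visit B → queue [K, E, I, J]
Visit K → queue [E, I, J]
Visit E → queue [I, J]
Visit I → queue [J]
Visit J → queue []

Visit order: D, H, L, M, F, G, A, C, B, K, E, I, J

K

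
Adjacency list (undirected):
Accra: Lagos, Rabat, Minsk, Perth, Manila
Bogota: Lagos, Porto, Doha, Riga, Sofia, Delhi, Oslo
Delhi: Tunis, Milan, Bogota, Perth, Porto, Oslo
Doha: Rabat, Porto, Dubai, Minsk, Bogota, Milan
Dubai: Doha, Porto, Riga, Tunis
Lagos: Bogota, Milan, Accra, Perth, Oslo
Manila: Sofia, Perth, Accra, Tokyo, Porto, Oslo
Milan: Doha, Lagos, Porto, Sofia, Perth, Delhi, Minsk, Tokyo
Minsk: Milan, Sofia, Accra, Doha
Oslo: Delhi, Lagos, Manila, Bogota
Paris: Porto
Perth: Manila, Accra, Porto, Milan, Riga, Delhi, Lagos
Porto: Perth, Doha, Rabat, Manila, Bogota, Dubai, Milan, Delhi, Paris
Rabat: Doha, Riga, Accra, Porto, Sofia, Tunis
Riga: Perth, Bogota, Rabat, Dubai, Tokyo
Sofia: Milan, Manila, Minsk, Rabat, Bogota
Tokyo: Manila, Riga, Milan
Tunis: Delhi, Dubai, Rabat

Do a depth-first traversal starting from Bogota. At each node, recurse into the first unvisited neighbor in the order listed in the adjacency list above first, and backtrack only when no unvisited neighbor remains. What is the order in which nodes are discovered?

Bogota -> Lagos -> Milan -> Doha -> Rabat -> Riga -> Perth -> Manila -> Sofia -> Minsk -> Accra -> Tokyo -> Porto -> Dubai -> Tunis -> Delhi -> Oslo -> Paris

Visit Bogota
Bogota → Lagos
Lagos → Milan
Milan → Doha
Doha → Rabat
Rabat → Riga
Riga → Perth
Perth → Manila
Manila → Sofia
Sofia → Minsk
Minsk → Accra
Manila → Tokyo
Manila → Porto
Porto → Dubai
Dubai → Tunis
Tunis → Delhi
Delhi → Oslo
Porto → Paris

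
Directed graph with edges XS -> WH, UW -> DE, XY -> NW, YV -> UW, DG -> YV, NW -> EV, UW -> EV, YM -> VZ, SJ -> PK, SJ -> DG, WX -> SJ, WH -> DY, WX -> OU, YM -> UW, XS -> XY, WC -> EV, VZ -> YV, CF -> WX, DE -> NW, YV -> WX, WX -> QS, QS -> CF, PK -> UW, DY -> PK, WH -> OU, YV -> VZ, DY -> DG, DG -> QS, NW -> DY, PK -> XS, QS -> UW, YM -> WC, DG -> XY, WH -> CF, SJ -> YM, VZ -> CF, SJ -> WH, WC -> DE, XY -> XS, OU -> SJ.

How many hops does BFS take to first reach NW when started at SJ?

3

Level 0: SJ
Level 1: DG, PK, WH, YM
Level 2: CF, DY, OU, QS, UW, VZ, WC, XS, XY, YV
Level 3: DE, EV, NW, WX
NW first appears at level 3.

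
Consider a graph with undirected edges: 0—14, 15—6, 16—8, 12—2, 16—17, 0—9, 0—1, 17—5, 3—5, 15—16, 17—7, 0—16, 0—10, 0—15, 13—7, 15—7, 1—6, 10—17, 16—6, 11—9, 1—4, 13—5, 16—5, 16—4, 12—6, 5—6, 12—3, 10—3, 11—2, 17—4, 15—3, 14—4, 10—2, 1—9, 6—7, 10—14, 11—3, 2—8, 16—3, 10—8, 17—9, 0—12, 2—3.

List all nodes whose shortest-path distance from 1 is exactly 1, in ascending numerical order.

Level 0: 1
Level 1: 0, 4, 6, 9
Level 2: 5, 7, 10, 11, 12, 14, 15, 16, 17
Level 3: 2, 3, 8, 13

0, 4, 6, 9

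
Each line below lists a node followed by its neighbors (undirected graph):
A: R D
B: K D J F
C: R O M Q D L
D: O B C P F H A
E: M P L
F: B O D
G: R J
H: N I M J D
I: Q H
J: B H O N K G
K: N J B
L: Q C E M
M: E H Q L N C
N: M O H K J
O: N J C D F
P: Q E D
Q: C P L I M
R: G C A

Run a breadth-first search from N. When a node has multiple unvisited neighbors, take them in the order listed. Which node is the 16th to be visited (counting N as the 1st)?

Visit N; enqueue M, O, H, K, J → queue [M, O, H, K, J]
Visit M; enqueue E, Q, L, C → queue [O, H, K, J, E, Q, L, C]
Visit O; enqueue D, F → queue [H, K, J, E, Q, L, C, D, F]
Visit H; enqueue I → queue [K, J, E, Q, L, C, D, F, I]
Visit K; enqueue B → queue [J, E, Q, L, C, D, F, I, B]
Visit J; enqueue G → queue [E, Q, L, C, D, F, I, B, G]
Visit E; enqueue P → queue [Q, L, C, D, F, I, B, G, P]
Visit Q → queue [L, C, D, F, I, B, G, P]
Visit L → queue [C, D, F, I, B, G, P]
Visit C; enqueue R → queue [D, F, I, B, G, P, R]
Visit D; enqueue A → queue [F, I, B, G, P, R, A]
Visit F → queue [I, B, G, P, R, A]
Visit I → queue [B, G, P, R, A]
Visit B → queue [G, P, R, A]
Visit G → queue [P, R, A]
Visit P → queue [R, A]
Visit R → queue [A]
Visit A → queue []

Visit order: N, M, O, H, K, J, E, Q, L, C, D, F, I, B, G, P, R, A

P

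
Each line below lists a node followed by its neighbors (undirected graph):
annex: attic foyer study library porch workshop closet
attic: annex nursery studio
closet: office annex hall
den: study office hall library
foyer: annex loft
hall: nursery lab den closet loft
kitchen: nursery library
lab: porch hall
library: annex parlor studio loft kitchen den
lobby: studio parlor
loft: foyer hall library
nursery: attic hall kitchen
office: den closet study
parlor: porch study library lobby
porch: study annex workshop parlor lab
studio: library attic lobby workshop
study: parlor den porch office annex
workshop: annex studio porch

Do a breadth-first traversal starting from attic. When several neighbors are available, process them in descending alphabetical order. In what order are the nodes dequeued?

attic, studio, nursery, annex, workshop, lobby, library, kitchen, hall, study, porch, foyer, closet, parlor, loft, den, lab, office

Visit attic; enqueue studio, nursery, annex → queue [studio, nursery, annex]
Visit studio; enqueue workshop, lobby, library → queue [nursery, annex, workshop, lobby, library]
Visit nursery; enqueue kitchen, hall → queue [annex, workshop, lobby, library, kitchen, hall]
Visit annex; enqueue study, porch, foyer, closet → queue [workshop, lobby, library, kitchen, hall, study, porch, foyer, closet]
Visit workshop → queue [lobby, library, kitchen, hall, study, porch, foyer, closet]
Visit lobby; enqueue parlor → queue [library, kitchen, hall, study, porch, foyer, closet, parlor]
Visit library; enqueue loft, den → queue [kitchen, hall, study, porch, foyer, closet, parlor, loft, den]
Visit kitchen → queue [hall, study, porch, foyer, closet, parlor, loft, den]
Visit hall; enqueue lab → queue [study, porch, foyer, closet, parlor, loft, den, lab]
Visit study; enqueue office → queue [porch, foyer, closet, parlor, loft, den, lab, office]
Visit porch → queue [foyer, closet, parlor, loft, den, lab, office]
Visit foyer → queue [closet, parlor, loft, den, lab, office]
Visit closet → queue [parlor, loft, den, lab, office]
Visit parlor → queue [loft, den, lab, office]
Visit loft → queue [den, lab, office]
Visit den → queue [lab, office]
Visit lab → queue [office]
Visit office → queue []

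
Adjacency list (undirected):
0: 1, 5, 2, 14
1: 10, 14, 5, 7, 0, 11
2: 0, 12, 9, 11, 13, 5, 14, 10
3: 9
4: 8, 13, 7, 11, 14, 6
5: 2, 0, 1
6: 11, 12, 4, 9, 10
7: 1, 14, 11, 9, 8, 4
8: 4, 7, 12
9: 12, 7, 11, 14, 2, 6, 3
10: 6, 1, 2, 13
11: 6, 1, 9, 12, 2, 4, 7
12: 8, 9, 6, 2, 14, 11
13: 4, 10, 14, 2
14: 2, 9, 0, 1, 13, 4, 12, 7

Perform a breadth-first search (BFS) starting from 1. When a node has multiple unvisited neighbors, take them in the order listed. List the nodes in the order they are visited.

Visit 1; enqueue 10, 14, 5, 7, 0, 11 → queue [10, 14, 5, 7, 0, 11]
Visit 10; enqueue 6, 2, 13 → queue [14, 5, 7, 0, 11, 6, 2, 13]
Visit 14; enqueue 9, 4, 12 → queue [5, 7, 0, 11, 6, 2, 13, 9, 4, 12]
Visit 5 → queue [7, 0, 11, 6, 2, 13, 9, 4, 12]
Visit 7; enqueue 8 → queue [0, 11, 6, 2, 13, 9, 4, 12, 8]
Visit 0 → queue [11, 6, 2, 13, 9, 4, 12, 8]
Visit 11 → queue [6, 2, 13, 9, 4, 12, 8]
Visit 6 → queue [2, 13, 9, 4, 12, 8]
Visit 2 → queue [13, 9, 4, 12, 8]
Visit 13 → queue [9, 4, 12, 8]
Visit 9; enqueue 3 → queue [4, 12, 8, 3]
Visit 4 → queue [12, 8, 3]
Visit 12 → queue [8, 3]
Visit 8 → queue [3]
Visit 3 → queue []

1 -> 10 -> 14 -> 5 -> 7 -> 0 -> 11 -> 6 -> 2 -> 13 -> 9 -> 4 -> 12 -> 8 -> 3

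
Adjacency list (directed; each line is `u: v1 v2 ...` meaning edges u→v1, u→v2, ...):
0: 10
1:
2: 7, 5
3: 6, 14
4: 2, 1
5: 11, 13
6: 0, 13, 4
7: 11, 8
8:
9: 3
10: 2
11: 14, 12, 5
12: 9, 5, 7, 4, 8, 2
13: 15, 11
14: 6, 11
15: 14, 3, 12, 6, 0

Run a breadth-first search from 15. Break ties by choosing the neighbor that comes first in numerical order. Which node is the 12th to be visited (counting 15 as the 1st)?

7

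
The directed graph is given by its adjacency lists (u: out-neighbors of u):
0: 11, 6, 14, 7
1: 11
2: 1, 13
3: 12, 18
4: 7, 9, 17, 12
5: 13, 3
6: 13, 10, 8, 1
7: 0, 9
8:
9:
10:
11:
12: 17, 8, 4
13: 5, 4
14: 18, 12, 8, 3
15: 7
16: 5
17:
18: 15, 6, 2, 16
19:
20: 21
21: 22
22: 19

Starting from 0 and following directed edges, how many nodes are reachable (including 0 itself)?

19

BFS from 0 visits: 0, 11, 6, 14, 7, 13, 10, 8, 1, 18, 12, 3, 9, 5, 4, 15, 2, 16, 17
Reachable nodes: 19 of 23 total.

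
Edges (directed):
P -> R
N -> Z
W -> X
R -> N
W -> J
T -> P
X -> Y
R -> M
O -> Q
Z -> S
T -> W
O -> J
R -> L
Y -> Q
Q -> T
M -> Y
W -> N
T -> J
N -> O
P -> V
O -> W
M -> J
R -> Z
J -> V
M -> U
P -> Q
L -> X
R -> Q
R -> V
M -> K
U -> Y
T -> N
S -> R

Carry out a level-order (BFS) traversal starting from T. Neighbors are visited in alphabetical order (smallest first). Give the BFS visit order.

T -> J -> N -> P -> W -> V -> O -> Z -> Q -> R -> X -> S -> L -> M -> Y -> K -> U

Visit T; enqueue J, N, P, W → queue [J, N, P, W]
Visit J; enqueue V → queue [N, P, W, V]
Visit N; enqueue O, Z → queue [P, W, V, O, Z]
Visit P; enqueue Q, R → queue [W, V, O, Z, Q, R]
Visit W; enqueue X → queue [V, O, Z, Q, R, X]
Visit V → queue [O, Z, Q, R, X]
Visit O → queue [Z, Q, R, X]
Visit Z; enqueue S → queue [Q, R, X, S]
Visit Q → queue [R, X, S]
Visit R; enqueue L, M → queue [X, S, L, M]
Visit X; enqueue Y → queue [S, L, M, Y]
Visit S → queue [L, M, Y]
Visit L → queue [M, Y]
Visit M; enqueue K, U → queue [Y, K, U]
Visit Y → queue [K, U]
Visit K → queue [U]
Visit U → queue []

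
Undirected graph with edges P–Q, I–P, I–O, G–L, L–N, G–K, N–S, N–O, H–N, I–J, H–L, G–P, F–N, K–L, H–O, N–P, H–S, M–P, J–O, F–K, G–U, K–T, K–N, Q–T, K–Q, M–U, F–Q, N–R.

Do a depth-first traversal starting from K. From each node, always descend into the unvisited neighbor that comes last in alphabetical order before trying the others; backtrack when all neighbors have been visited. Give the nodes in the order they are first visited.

K, T, Q, P, N, S, H, O, J, I, L, G, U, M, R, F

Visit K
K → T
T → Q
Q → P
P → N
N → S
S → H
H → O
O → J
J → I
H → L
L → G
G → U
U → M
N → R
N → F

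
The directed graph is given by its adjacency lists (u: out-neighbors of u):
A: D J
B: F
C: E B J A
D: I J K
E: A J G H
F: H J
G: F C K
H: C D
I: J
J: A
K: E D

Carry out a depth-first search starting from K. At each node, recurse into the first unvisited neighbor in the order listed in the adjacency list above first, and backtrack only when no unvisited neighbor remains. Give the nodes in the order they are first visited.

Visit K
K → E
E → A
A → D
D → I
I → J
E → G
G → F
F → H
H → C
C → B

K, E, A, D, I, J, G, F, H, C, B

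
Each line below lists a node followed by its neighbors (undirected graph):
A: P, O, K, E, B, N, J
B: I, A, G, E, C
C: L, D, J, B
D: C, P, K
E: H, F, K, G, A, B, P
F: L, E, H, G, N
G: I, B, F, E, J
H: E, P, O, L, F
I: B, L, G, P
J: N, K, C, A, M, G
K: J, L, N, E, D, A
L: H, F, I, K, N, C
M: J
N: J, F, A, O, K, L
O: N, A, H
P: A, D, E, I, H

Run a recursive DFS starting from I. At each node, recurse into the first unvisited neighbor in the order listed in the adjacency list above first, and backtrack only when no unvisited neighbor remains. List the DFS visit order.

I B A P D C L H E F G J N O K M

Visit I
I → B
B → A
A → P
P → D
D → C
C → L
L → H
H → E
E → F
F → G
G → J
J → N
N → O
N → K
J → M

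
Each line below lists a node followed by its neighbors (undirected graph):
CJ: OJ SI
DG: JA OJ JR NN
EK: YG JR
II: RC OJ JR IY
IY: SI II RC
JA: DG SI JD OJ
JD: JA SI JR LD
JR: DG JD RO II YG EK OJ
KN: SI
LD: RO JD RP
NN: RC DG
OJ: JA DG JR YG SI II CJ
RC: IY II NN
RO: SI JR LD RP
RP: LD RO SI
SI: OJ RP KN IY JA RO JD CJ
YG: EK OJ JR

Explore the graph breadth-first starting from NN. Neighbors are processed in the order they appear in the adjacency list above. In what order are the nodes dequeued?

NN, RC, DG, IY, II, JA, OJ, JR, SI, JD, YG, CJ, RO, EK, RP, KN, LD

Visit NN; enqueue RC, DG → queue [RC, DG]
Visit RC; enqueue IY, II → queue [DG, IY, II]
Visit DG; enqueue JA, OJ, JR → queue [IY, II, JA, OJ, JR]
Visit IY; enqueue SI → queue [II, JA, OJ, JR, SI]
Visit II → queue [JA, OJ, JR, SI]
Visit JA; enqueue JD → queue [OJ, JR, SI, JD]
Visit OJ; enqueue YG, CJ → queue [JR, SI, JD, YG, CJ]
Visit JR; enqueue RO, EK → queue [SI, JD, YG, CJ, RO, EK]
Visit SI; enqueue RP, KN → queue [JD, YG, CJ, RO, EK, RP, KN]
Visit JD; enqueue LD → queue [YG, CJ, RO, EK, RP, KN, LD]
Visit YG → queue [CJ, RO, EK, RP, KN, LD]
Visit CJ → queue [RO, EK, RP, KN, LD]
Visit RO → queue [EK, RP, KN, LD]
Visit EK → queue [RP, KN, LD]
Visit RP → queue [KN, LD]
Visit KN → queue [LD]
Visit LD → queue []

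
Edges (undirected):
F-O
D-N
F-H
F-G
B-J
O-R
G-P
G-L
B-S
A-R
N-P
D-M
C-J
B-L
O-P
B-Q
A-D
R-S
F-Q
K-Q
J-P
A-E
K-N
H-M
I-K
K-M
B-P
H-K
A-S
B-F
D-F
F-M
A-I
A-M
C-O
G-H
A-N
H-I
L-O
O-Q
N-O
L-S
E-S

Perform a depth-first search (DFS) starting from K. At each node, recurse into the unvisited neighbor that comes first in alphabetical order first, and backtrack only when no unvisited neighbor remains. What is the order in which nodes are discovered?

K -> H -> F -> B -> J -> C -> O -> L -> G -> P -> N -> A -> D -> M -> E -> S -> R -> I -> Q

Visit K
K → H
H → F
F → B
B → J
J → C
C → O
O → L
L → G
G → P
P → N
N → A
A → D
D → M
A → E
E → S
S → R
A → I
O → Q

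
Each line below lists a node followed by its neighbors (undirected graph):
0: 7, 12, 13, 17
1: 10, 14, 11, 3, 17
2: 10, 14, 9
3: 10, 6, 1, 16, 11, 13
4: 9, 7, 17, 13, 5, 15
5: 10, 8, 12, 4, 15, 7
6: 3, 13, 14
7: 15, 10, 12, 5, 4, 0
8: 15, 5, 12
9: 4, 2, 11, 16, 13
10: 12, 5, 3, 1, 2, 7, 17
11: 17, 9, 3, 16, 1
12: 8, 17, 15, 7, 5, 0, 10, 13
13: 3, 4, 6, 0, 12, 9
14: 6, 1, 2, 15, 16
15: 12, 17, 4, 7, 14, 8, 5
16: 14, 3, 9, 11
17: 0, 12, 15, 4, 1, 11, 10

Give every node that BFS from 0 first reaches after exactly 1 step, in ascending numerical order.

7, 12, 13, 17

Level 0: 0
Level 1: 7, 12, 13, 17
Level 2: 1, 3, 4, 5, 6, 8, 9, 10, 11, 15
Level 3: 2, 14, 16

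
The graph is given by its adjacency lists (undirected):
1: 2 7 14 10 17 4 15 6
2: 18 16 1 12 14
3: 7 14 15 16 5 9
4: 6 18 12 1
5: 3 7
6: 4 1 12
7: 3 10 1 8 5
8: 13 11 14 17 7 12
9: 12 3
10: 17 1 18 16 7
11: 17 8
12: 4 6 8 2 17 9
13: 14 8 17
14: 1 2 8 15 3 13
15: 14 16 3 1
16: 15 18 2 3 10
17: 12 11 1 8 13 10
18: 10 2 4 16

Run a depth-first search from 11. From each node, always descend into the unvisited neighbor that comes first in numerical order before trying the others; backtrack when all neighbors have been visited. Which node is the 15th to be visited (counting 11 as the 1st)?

Visit 11
11 → 8
8 → 7
7 → 1
1 → 2
2 → 12
12 → 4
4 → 6
4 → 18
18 → 10
10 → 16
16 → 3
3 → 5
3 → 9
3 → 14
14 → 13
13 → 17
14 → 15

Visit order: 11, 8, 7, 1, 2, 12, 4, 6, 18, 10, 16, 3, 5, 9, 14, 13, 17, 15

14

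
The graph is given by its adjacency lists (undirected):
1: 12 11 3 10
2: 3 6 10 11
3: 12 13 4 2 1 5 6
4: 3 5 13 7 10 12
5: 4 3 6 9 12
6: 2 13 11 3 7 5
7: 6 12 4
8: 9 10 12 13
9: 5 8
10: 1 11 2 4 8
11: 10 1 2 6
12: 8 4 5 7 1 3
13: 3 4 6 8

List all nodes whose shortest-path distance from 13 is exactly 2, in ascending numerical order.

Level 0: 13
Level 1: 3, 4, 6, 8
Level 2: 1, 2, 5, 7, 9, 10, 11, 12

1, 2, 5, 7, 9, 10, 11, 12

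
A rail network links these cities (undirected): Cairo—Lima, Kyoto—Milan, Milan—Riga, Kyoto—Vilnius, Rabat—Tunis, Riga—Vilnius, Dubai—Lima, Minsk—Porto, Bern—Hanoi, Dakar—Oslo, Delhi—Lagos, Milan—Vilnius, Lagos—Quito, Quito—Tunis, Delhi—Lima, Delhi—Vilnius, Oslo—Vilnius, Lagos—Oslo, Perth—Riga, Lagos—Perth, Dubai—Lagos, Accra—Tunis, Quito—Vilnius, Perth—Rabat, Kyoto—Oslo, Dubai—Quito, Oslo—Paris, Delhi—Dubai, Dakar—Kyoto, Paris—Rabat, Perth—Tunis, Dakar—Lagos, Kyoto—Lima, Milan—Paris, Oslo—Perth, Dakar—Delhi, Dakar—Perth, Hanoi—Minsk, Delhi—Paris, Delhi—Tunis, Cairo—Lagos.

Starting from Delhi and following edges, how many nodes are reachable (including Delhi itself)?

BFS from Delhi visits: Delhi, Vilnius, Tunis, Paris, Lima, Lagos, Dubai, Dakar, Riga, Quito, Oslo, Milan, Kyoto, Rabat, Perth, Accra, Cairo
Reachable nodes: 17 of 21 total.

17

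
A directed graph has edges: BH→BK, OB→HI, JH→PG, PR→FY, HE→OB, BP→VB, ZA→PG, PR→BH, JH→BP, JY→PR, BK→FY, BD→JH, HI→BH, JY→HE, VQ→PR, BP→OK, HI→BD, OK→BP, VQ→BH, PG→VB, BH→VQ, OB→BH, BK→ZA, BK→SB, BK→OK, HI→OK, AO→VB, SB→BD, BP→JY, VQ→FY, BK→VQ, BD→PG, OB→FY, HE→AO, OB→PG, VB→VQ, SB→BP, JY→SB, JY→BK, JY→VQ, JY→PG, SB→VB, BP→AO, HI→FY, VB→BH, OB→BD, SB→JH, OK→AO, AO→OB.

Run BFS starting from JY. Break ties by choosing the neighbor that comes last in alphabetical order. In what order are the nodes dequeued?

Visit JY; enqueue VQ, SB, PR, PG, HE, BK → queue [VQ, SB, PR, PG, HE, BK]
Visit VQ; enqueue FY, BH → queue [SB, PR, PG, HE, BK, FY, BH]
Visit SB; enqueue VB, JH, BP, BD → queue [PR, PG, HE, BK, FY, BH, VB, JH, BP, BD]
Visit PR → queue [PG, HE, BK, FY, BH, VB, JH, BP, BD]
Visit PG → queue [HE, BK, FY, BH, VB, JH, BP, BD]
Visit HE; enqueue OB, AO → queue [BK, FY, BH, VB, JH, BP, BD, OB, AO]
Visit BK; enqueue ZA, OK → queue [FY, BH, VB, JH, BP, BD, OB, AO, ZA, OK]
Visit FY → queue [BH, VB, JH, BP, BD, OB, AO, ZA, OK]
Visit BH → queue [VB, JH, BP, BD, OB, AO, ZA, OK]
Visit VB → queue [JH, BP, BD, OB, AO, ZA, OK]
Visit JH → queue [BP, BD, OB, AO, ZA, OK]
Visit BP → queue [BD, OB, AO, ZA, OK]
Visit BD → queue [OB, AO, ZA, OK]
Visit OB; enqueue HI → queue [AO, ZA, OK, HI]
Visit AO → queue [ZA, OK, HI]
Visit ZA → queue [OK, HI]
Visit OK → queue [HI]
Visit HI → queue []

JY → VQ → SB → PR → PG → HE → BK → FY → BH → VB → JH → BP → BD → OB → AO → ZA → OK → HI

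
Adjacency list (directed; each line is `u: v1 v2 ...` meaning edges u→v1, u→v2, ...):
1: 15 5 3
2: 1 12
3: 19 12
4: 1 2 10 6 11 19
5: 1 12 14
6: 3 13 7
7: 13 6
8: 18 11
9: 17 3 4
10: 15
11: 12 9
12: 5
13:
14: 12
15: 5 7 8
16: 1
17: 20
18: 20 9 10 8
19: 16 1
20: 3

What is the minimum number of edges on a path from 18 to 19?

Level 0: 18
Level 1: 8, 9, 10, 20
Level 2: 3, 4, 11, 15, 17
Level 3: 1, 2, 5, 6, 7, 12, 19
Level 4: 13, 14, 16
19 first appears at level 3.

3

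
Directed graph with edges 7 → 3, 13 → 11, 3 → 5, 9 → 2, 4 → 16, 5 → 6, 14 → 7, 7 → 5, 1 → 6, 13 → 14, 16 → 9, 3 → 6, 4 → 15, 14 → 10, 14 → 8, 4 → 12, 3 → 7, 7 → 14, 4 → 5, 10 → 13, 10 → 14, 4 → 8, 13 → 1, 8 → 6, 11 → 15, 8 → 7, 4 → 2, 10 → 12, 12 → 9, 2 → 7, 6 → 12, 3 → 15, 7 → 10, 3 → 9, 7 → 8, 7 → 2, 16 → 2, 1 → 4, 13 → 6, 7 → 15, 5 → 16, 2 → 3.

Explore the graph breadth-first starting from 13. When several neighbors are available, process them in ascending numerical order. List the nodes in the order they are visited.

13, 1, 6, 11, 14, 4, 12, 15, 7, 8, 10, 2, 5, 16, 9, 3

Visit 13; enqueue 1, 6, 11, 14 → queue [1, 6, 11, 14]
Visit 1; enqueue 4 → queue [6, 11, 14, 4]
Visit 6; enqueue 12 → queue [11, 14, 4, 12]
Visit 11; enqueue 15 → queue [14, 4, 12, 15]
Visit 14; enqueue 7, 8, 10 → queue [4, 12, 15, 7, 8, 10]
Visit 4; enqueue 2, 5, 16 → queue [12, 15, 7, 8, 10, 2, 5, 16]
Visit 12; enqueue 9 → queue [15, 7, 8, 10, 2, 5, 16, 9]
Visit 15 → queue [7, 8, 10, 2, 5, 16, 9]
Visit 7; enqueue 3 → queue [8, 10, 2, 5, 16, 9, 3]
Visit 8 → queue [10, 2, 5, 16, 9, 3]
Visit 10 → queue [2, 5, 16, 9, 3]
Visit 2 → queue [5, 16, 9, 3]
Visit 5 → queue [16, 9, 3]
Visit 16 → queue [9, 3]
Visit 9 → queue [3]
Visit 3 → queue []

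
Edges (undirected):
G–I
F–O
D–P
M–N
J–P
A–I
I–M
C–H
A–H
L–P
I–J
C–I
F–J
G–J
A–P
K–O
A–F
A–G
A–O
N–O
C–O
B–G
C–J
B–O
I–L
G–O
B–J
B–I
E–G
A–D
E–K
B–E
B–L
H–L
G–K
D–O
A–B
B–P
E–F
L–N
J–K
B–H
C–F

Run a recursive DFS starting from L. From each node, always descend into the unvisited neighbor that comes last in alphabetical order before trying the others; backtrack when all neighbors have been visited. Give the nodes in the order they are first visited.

L → P → J → K → O → N → M → I → G → E → F → C → H → B → A → D

Visit L
L → P
P → J
J → K
K → O
O → N
N → M
M → I
I → G
G → E
E → F
F → C
C → H
H → B
B → A
A → D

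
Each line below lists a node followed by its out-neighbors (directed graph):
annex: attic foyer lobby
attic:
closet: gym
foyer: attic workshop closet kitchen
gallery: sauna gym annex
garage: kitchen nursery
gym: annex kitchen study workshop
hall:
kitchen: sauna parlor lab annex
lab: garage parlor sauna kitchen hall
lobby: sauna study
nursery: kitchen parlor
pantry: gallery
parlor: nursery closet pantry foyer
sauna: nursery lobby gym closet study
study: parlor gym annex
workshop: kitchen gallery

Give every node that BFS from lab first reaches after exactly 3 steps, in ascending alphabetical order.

attic, gallery, workshop

Level 0: lab
Level 1: garage, hall, kitchen, parlor, sauna
Level 2: annex, closet, foyer, gym, lobby, nursery, pantry, study
Level 3: attic, gallery, workshop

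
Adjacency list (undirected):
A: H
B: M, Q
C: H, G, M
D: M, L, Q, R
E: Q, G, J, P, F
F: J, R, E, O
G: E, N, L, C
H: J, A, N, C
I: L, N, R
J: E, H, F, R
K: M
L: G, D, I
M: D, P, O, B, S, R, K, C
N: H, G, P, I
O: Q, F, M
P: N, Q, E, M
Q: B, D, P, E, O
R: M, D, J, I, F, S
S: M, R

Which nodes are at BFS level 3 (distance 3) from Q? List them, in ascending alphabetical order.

Level 0: Q
Level 1: B, D, E, O, P
Level 2: F, G, J, L, M, N, R
Level 3: C, H, I, K, S
Level 4: A

C, H, I, K, S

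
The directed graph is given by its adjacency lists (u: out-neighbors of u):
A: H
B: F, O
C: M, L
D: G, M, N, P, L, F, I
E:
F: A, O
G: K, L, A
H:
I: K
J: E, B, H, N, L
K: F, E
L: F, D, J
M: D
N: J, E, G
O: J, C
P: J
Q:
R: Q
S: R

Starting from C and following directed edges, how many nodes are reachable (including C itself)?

16

BFS from C visits: C, M, L, D, F, J, G, N, P, I, A, O, E, B, H, K
Reachable nodes: 16 of 19 total.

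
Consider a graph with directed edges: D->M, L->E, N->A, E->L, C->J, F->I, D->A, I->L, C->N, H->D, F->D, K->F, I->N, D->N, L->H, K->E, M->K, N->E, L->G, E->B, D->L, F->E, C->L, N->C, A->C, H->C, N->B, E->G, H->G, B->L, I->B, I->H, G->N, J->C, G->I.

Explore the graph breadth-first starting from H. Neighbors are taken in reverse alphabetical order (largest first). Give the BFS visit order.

H, G, D, C, N, I, M, L, A, J, E, B, K, F

Visit H; enqueue G, D, C → queue [G, D, C]
Visit G; enqueue N, I → queue [D, C, N, I]
Visit D; enqueue M, L, A → queue [C, N, I, M, L, A]
Visit C; enqueue J → queue [N, I, M, L, A, J]
Visit N; enqueue E, B → queue [I, M, L, A, J, E, B]
Visit I → queue [M, L, A, J, E, B]
Visit M; enqueue K → queue [L, A, J, E, B, K]
Visit L → queue [A, J, E, B, K]
Visit A → queue [J, E, B, K]
Visit J → queue [E, B, K]
Visit E → queue [B, K]
Visit B → queue [K]
Visit K; enqueue F → queue [F]
Visit F → queue []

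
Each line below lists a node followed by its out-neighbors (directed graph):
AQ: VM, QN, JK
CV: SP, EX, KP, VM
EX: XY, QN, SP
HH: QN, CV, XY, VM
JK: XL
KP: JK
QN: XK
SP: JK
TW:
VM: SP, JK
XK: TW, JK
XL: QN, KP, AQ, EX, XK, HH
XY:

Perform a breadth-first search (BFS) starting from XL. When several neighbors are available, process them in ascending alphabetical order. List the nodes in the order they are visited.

XL, AQ, EX, HH, KP, QN, XK, JK, VM, SP, XY, CV, TW

Visit XL; enqueue AQ, EX, HH, KP, QN, XK → queue [AQ, EX, HH, KP, QN, XK]
Visit AQ; enqueue JK, VM → queue [EX, HH, KP, QN, XK, JK, VM]
Visit EX; enqueue SP, XY → queue [HH, KP, QN, XK, JK, VM, SP, XY]
Visit HH; enqueue CV → queue [KP, QN, XK, JK, VM, SP, XY, CV]
Visit KP → queue [QN, XK, JK, VM, SP, XY, CV]
Visit QN → queue [XK, JK, VM, SP, XY, CV]
Visit XK; enqueue TW → queue [JK, VM, SP, XY, CV, TW]
Visit JK → queue [VM, SP, XY, CV, TW]
Visit VM → queue [SP, XY, CV, TW]
Visit SP → queue [XY, CV, TW]
Visit XY → queue [CV, TW]
Visit CV → queue [TW]
Visit TW → queue []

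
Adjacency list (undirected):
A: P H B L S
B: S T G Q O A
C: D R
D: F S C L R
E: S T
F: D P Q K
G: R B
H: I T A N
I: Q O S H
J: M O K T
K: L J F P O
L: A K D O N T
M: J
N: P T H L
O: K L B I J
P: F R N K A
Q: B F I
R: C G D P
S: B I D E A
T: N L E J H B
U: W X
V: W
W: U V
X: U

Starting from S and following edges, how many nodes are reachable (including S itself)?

BFS from S visits: S, B, I, D, E, A, T, G, Q, O, H, F, C, L, R, P, N, J, K, M
Reachable nodes: 20 of 24 total.

20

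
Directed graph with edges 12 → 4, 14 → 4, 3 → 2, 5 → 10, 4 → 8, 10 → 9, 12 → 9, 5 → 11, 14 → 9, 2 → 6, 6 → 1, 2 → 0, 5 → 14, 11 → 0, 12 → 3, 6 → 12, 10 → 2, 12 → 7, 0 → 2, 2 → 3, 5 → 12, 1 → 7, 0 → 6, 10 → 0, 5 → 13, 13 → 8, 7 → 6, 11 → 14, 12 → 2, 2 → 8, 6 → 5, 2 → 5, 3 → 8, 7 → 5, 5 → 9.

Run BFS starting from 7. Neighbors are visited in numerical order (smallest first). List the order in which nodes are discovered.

7 -> 5 -> 6 -> 9 -> 10 -> 11 -> 12 -> 13 -> 14 -> 1 -> 0 -> 2 -> 3 -> 4 -> 8

Visit 7; enqueue 5, 6 → queue [5, 6]
Visit 5; enqueue 9, 10, 11, 12, 13, 14 → queue [6, 9, 10, 11, 12, 13, 14]
Visit 6; enqueue 1 → queue [9, 10, 11, 12, 13, 14, 1]
Visit 9 → queue [10, 11, 12, 13, 14, 1]
Visit 10; enqueue 0, 2 → queue [11, 12, 13, 14, 1, 0, 2]
Visit 11 → queue [12, 13, 14, 1, 0, 2]
Visit 12; enqueue 3, 4 → queue [13, 14, 1, 0, 2, 3, 4]
Visit 13; enqueue 8 → queue [14, 1, 0, 2, 3, 4, 8]
Visit 14 → queue [1, 0, 2, 3, 4, 8]
Visit 1 → queue [0, 2, 3, 4, 8]
Visit 0 → queue [2, 3, 4, 8]
Visit 2 → queue [3, 4, 8]
Visit 3 → queue [4, 8]
Visit 4 → queue [8]
Visit 8 → queue []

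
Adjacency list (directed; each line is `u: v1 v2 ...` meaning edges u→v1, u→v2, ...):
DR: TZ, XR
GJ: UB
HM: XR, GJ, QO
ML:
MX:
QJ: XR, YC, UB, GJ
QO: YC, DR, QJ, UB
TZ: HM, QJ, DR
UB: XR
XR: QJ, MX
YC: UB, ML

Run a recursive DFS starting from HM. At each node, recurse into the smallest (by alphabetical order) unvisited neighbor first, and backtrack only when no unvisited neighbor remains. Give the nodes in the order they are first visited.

HM GJ UB XR MX QJ YC ML QO DR TZ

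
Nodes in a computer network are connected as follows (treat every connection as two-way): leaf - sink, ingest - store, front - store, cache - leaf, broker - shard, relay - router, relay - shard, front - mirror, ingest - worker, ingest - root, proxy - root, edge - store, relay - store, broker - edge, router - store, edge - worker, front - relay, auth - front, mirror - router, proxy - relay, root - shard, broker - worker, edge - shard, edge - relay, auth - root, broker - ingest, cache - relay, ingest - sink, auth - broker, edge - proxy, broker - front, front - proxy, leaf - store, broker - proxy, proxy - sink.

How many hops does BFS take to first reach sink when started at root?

Level 0: root
Level 1: auth, ingest, proxy, shard
Level 2: broker, edge, front, relay, sink, store, worker
Level 3: cache, leaf, mirror, router
sink first appears at level 2.

2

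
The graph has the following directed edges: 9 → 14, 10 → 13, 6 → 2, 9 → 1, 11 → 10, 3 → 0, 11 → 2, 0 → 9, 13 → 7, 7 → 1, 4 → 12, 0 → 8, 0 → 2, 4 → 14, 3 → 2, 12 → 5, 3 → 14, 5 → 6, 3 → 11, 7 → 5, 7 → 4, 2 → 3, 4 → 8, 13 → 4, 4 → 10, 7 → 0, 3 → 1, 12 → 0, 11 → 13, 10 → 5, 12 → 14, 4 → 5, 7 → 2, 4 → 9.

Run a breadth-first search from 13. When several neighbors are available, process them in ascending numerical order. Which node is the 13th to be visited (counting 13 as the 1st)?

6

Visit 13; enqueue 4, 7 → queue [4, 7]
Visit 4; enqueue 5, 8, 9, 10, 12, 14 → queue [7, 5, 8, 9, 10, 12, 14]
Visit 7; enqueue 0, 1, 2 → queue [5, 8, 9, 10, 12, 14, 0, 1, 2]
Visit 5; enqueue 6 → queue [8, 9, 10, 12, 14, 0, 1, 2, 6]
Visit 8 → queue [9, 10, 12, 14, 0, 1, 2, 6]
Visit 9 → queue [10, 12, 14, 0, 1, 2, 6]
Visit 10 → queue [12, 14, 0, 1, 2, 6]
Visit 12 → queue [14, 0, 1, 2, 6]
Visit 14 → queue [0, 1, 2, 6]
Visit 0 → queue [1, 2, 6]
Visit 1 → queue [2, 6]
Visit 2; enqueue 3 → queue [6, 3]
Visit 6 → queue [3]
Visit 3; enqueue 11 → queue [11]
Visit 11 → queue []

Visit order: 13, 4, 7, 5, 8, 9, 10, 12, 14, 0, 1, 2, 6, 3, 11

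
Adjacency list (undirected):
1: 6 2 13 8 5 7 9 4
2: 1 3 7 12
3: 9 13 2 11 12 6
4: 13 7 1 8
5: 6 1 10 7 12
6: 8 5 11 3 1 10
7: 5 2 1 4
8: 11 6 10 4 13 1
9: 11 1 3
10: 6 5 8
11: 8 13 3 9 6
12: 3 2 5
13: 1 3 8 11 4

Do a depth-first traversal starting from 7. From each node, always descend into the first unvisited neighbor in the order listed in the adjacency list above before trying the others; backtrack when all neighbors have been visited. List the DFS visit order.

Visit 7
7 → 5
5 → 6
6 → 8
8 → 11
11 → 13
13 → 1
1 → 2
2 → 3
3 → 9
3 → 12
1 → 4
8 → 10

7, 5, 6, 8, 11, 13, 1, 2, 3, 9, 12, 4, 10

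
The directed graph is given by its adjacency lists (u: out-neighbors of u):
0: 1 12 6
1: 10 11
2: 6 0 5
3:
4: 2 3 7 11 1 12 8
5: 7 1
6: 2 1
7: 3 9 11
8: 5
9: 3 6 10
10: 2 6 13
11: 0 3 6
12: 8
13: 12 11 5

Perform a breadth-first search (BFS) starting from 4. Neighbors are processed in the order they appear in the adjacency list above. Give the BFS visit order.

Visit 4; enqueue 2, 3, 7, 11, 1, 12, 8 → queue [2, 3, 7, 11, 1, 12, 8]
Visit 2; enqueue 6, 0, 5 → queue [3, 7, 11, 1, 12, 8, 6, 0, 5]
Visit 3 → queue [7, 11, 1, 12, 8, 6, 0, 5]
Visit 7; enqueue 9 → queue [11, 1, 12, 8, 6, 0, 5, 9]
Visit 11 → queue [1, 12, 8, 6, 0, 5, 9]
Visit 1; enqueue 10 → queue [12, 8, 6, 0, 5, 9, 10]
Visit 12 → queue [8, 6, 0, 5, 9, 10]
Visit 8 → queue [6, 0, 5, 9, 10]
Visit 6 → queue [0, 5, 9, 10]
Visit 0 → queue [5, 9, 10]
Visit 5 → queue [9, 10]
Visit 9 → queue [10]
Visit 10; enqueue 13 → queue [13]
Visit 13 → queue []

4 2 3 7 11 1 12 8 6 0 5 9 10 13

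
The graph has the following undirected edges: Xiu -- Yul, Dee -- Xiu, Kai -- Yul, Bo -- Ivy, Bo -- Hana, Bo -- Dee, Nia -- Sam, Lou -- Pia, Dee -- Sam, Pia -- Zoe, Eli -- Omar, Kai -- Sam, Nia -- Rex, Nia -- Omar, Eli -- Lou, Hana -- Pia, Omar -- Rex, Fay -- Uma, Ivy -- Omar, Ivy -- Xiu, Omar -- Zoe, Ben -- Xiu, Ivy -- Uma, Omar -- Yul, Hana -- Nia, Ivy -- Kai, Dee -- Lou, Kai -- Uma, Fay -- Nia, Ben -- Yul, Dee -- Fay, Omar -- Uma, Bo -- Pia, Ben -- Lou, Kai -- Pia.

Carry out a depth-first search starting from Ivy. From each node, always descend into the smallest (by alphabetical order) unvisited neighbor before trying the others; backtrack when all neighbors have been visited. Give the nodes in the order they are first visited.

Ivy, Bo, Dee, Fay, Nia, Hana, Pia, Kai, Sam, Uma, Omar, Eli, Lou, Ben, Xiu, Yul, Rex, Zoe

Visit Ivy
Ivy → Bo
Bo → Dee
Dee → Fay
Fay → Nia
Nia → Hana
Hana → Pia
Pia → Kai
Kai → Sam
Kai → Uma
Uma → Omar
Omar → Eli
Eli → Lou
Lou → Ben
Ben → Xiu
Xiu → Yul
Omar → Rex
Omar → Zoe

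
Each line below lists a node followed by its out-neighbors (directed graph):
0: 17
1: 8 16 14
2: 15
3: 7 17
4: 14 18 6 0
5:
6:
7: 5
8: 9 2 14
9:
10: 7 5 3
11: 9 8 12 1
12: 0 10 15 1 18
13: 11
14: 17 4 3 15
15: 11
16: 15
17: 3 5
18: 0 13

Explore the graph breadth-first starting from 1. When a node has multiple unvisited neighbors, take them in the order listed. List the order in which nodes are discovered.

1 8 16 14 9 2 15 17 4 3 11 5 18 6 0 7 12 13 10

Visit 1; enqueue 8, 16, 14 → queue [8, 16, 14]
Visit 8; enqueue 9, 2 → queue [16, 14, 9, 2]
Visit 16; enqueue 15 → queue [14, 9, 2, 15]
Visit 14; enqueue 17, 4, 3 → queue [9, 2, 15, 17, 4, 3]
Visit 9 → queue [2, 15, 17, 4, 3]
Visit 2 → queue [15, 17, 4, 3]
Visit 15; enqueue 11 → queue [17, 4, 3, 11]
Visit 17; enqueue 5 → queue [4, 3, 11, 5]
Visit 4; enqueue 18, 6, 0 → queue [3, 11, 5, 18, 6, 0]
Visit 3; enqueue 7 → queue [11, 5, 18, 6, 0, 7]
Visit 11; enqueue 12 → queue [5, 18, 6, 0, 7, 12]
Visit 5 → queue [18, 6, 0, 7, 12]
Visit 18; enqueue 13 → queue [6, 0, 7, 12, 13]
Visit 6 → queue [0, 7, 12, 13]
Visit 0 → queue [7, 12, 13]
Visit 7 → queue [12, 13]
Visit 12; enqueue 10 → queue [13, 10]
Visit 13 → queue [10]
Visit 10 → queue []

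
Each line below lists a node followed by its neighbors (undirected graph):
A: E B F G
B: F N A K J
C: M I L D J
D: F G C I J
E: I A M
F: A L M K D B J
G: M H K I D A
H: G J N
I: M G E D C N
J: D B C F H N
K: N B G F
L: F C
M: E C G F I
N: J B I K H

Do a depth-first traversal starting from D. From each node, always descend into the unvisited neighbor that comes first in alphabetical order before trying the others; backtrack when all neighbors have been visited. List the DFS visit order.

Visit D
D → C
C → I
I → E
E → A
A → B
B → F
F → J
J → H
H → G
G → K
K → N
G → M
F → L

D C I E A B F J H G K N M L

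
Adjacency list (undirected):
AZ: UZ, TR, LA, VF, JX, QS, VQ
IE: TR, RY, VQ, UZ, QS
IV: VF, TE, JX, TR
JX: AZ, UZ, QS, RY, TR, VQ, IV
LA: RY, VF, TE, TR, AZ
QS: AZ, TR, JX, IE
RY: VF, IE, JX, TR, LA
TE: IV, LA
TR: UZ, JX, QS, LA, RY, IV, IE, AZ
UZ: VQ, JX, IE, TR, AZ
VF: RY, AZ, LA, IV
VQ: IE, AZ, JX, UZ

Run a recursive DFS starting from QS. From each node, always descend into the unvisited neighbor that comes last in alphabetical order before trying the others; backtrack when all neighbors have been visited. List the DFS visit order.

QS, TR, UZ, VQ, JX, RY, VF, LA, TE, IV, AZ, IE

Visit QS
QS → TR
TR → UZ
UZ → VQ
VQ → JX
JX → RY
RY → VF
VF → LA
LA → TE
TE → IV
LA → AZ
RY → IE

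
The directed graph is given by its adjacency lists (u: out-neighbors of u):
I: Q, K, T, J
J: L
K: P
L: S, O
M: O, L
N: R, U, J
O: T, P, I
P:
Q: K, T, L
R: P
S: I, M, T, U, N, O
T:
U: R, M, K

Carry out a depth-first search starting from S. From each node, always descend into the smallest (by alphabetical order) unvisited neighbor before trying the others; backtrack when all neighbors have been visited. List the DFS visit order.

Visit S
S → I
I → J
J → L
L → O
O → P
O → T
I → K
I → Q
S → M
S → N
N → R
N → U

S I J L O P T K Q M N R U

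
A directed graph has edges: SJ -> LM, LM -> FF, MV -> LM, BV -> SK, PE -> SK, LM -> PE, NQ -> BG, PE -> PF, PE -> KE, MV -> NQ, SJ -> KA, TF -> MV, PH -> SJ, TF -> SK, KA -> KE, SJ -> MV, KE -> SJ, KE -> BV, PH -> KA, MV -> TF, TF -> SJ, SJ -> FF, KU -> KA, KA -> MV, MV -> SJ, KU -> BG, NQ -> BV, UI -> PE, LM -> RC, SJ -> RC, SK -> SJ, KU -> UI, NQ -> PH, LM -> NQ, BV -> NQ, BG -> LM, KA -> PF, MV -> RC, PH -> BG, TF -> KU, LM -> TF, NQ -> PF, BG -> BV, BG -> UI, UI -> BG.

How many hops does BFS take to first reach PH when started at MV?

2

Level 0: MV
Level 1: LM, NQ, RC, SJ, TF
Level 2: BG, BV, FF, KA, KU, PE, PF, PH, SK
Level 3: KE, UI
PH first appears at level 2.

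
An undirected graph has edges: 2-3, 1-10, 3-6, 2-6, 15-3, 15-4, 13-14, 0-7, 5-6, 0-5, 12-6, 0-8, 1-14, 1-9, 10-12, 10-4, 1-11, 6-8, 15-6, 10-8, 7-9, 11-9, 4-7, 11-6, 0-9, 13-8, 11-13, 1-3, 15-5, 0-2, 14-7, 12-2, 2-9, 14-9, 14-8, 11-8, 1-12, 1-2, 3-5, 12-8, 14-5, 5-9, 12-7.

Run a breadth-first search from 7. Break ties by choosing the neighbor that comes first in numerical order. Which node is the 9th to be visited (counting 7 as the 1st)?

Visit 7; enqueue 0, 4, 9, 12, 14 → queue [0, 4, 9, 12, 14]
Visit 0; enqueue 2, 5, 8 → queue [4, 9, 12, 14, 2, 5, 8]
Visit 4; enqueue 10, 15 → queue [9, 12, 14, 2, 5, 8, 10, 15]
Visit 9; enqueue 1, 11 → queue [12, 14, 2, 5, 8, 10, 15, 1, 11]
Visit 12; enqueue 6 → queue [14, 2, 5, 8, 10, 15, 1, 11, 6]
Visit 14; enqueue 13 → queue [2, 5, 8, 10, 15, 1, 11, 6, 13]
Visit 2; enqueue 3 → queue [5, 8, 10, 15, 1, 11, 6, 13, 3]
Visit 5 → queue [8, 10, 15, 1, 11, 6, 13, 3]
Visit 8 → queue [10, 15, 1, 11, 6, 13, 3]
Visit 10 → queue [15, 1, 11, 6, 13, 3]
Visit 15 → queue [1, 11, 6, 13, 3]
Visit 1 → queue [11, 6, 13, 3]
Visit 11 → queue [6, 13, 3]
Visit 6 → queue [13, 3]
Visit 13 → queue [3]
Visit 3 → queue []

Visit order: 7, 0, 4, 9, 12, 14, 2, 5, 8, 10, 15, 1, 11, 6, 13, 3

8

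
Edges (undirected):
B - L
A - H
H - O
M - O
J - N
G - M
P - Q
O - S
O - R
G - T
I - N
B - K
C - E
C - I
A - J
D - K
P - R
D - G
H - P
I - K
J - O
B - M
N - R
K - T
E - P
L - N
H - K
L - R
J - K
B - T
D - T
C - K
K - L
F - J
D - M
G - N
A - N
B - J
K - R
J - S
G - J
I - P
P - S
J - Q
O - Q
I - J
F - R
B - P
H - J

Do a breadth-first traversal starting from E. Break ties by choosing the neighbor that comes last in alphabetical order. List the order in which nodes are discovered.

Visit E; enqueue P, C → queue [P, C]
Visit P; enqueue S, R, Q, I, H, B → queue [C, S, R, Q, I, H, B]
Visit C; enqueue K → queue [S, R, Q, I, H, B, K]
Visit S; enqueue O, J → queue [R, Q, I, H, B, K, O, J]
Visit R; enqueue N, L, F → queue [Q, I, H, B, K, O, J, N, L, F]
Visit Q → queue [I, H, B, K, O, J, N, L, F]
Visit I → queue [H, B, K, O, J, N, L, F]
Visit H; enqueue A → queue [B, K, O, J, N, L, F, A]
Visit B; enqueue T, M → queue [K, O, J, N, L, F, A, T, M]
Visit K; enqueue D → queue [O, J, N, L, F, A, T, M, D]
Visit O → queue [J, N, L, F, A, T, M, D]
Visit J; enqueue G → queue [N, L, F, A, T, M, D, G]
Visit N → queue [L, F, A, T, M, D, G]
Visit L → queue [F, A, T, M, D, G]
Visit F → queue [A, T, M, D, G]
Visit A → queue [T, M, D, G]
Visit T → queue [M, D, G]
Visit M → queue [D, G]
Visit D → queue [G]
Visit G → queue []

E P C S R Q I H B K O J N L F A T M D G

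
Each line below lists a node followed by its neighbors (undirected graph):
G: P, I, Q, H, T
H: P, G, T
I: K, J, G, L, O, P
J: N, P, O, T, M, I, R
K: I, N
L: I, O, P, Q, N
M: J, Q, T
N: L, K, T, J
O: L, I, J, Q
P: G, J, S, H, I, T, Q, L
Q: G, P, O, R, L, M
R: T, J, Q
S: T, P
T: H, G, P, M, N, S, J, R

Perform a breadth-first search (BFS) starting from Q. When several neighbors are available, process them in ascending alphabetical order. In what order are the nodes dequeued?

Q G L M O P R H I T N J S K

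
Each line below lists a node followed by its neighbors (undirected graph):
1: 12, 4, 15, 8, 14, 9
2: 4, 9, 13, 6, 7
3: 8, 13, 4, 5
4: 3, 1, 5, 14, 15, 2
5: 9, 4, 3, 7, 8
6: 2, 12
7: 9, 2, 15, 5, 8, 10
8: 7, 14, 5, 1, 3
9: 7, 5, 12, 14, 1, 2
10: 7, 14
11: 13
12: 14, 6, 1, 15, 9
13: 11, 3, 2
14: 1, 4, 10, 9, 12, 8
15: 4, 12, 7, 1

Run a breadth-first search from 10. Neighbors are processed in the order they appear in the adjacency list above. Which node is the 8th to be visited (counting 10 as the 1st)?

8

Visit 10; enqueue 7, 14 → queue [7, 14]
Visit 7; enqueue 9, 2, 15, 5, 8 → queue [14, 9, 2, 15, 5, 8]
Visit 14; enqueue 1, 4, 12 → queue [9, 2, 15, 5, 8, 1, 4, 12]
Visit 9 → queue [2, 15, 5, 8, 1, 4, 12]
Visit 2; enqueue 13, 6 → queue [15, 5, 8, 1, 4, 12, 13, 6]
Visit 15 → queue [5, 8, 1, 4, 12, 13, 6]
Visit 5; enqueue 3 → queue [8, 1, 4, 12, 13, 6, 3]
Visit 8 → queue [1, 4, 12, 13, 6, 3]
Visit 1 → queue [4, 12, 13, 6, 3]
Visit 4 → queue [12, 13, 6, 3]
Visit 12 → queue [13, 6, 3]
Visit 13; enqueue 11 → queue [6, 3, 11]
Visit 6 → queue [3, 11]
Visit 3 → queue [11]
Visit 11 → queue []

Visit order: 10, 7, 14, 9, 2, 15, 5, 8, 1, 4, 12, 13, 6, 3, 11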